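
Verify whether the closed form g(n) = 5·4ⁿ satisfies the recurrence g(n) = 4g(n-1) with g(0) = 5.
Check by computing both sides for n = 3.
From the recurrence with g(0) = 5:
  g(0) = 5, g(1) = 20, g(2) = 80, g(3) = 320
  so the recurrence gives g(3) = 320.
From the proposed closed form g(n) = 5·4ⁿ:
  g(3) = 320.
Both sides give 320 at n = 3, and the initial condition(s) match, so the closed form is consistent.

Yes, the closed form is correct.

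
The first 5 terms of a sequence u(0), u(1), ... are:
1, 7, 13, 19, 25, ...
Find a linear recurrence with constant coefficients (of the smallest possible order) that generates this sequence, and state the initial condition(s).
Look for the lowest-order linear relation among consecutive terms.
Observation: consecutive differences are constant (= 6).
Check at n=2: 1·7 + 6 = 13. ✓

u(n) = u(n-1) + 6, u(0) = 1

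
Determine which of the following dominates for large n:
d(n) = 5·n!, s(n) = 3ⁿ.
Comparing growth rates:
Growth-rate hierarchy: log n ≺ any polynomial ≺ any exponential cⁿ (c>1) ≺ n! ≺ nⁿ.
factorial dominates exponential base 3 asymptotically.

d(n) grows faster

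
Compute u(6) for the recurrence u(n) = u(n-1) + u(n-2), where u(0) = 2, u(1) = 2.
Computing the sequence terms:
2, 2, 4, 6, 10, 16, 26

26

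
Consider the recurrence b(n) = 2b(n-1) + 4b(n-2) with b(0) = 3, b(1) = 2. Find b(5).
Computing the sequence terms:
3, 2, 16, 40, 144, 448

448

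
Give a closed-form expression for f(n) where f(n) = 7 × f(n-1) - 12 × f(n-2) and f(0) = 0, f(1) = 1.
Recurrence: f(n) = 7 × f(n-1) - 12 × f(n-2), initial: f(0) = 0, f(1) = 1.
Characteristic equation: r² - 7r + 12 = 0, which factors as (r - 4)(r - 3) = 0, so r = 4, 3. General solution f(n) = A·4ⁿ + B·3ⁿ. From f(0) = 0: A + B = 0. From f(1) = 1: 4A + 3B = 1. Solving gives A = 1, B = -1.

f(n) = 4ⁿ - 3ⁿ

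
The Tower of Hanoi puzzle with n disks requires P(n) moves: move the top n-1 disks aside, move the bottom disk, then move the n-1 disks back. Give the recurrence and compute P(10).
Moving n disks = move the top n-1 disks aside (P(n-1) moves) + move the largest disk (1 move) + move the n-1 disks back on top (P(n-1) moves), so P(n) = 2P(n-1) + 1, with P(1) = 1 (a single disk takes one move).
First terms: 1, 3, 7, 15, 31, 63, … — each is one less than a power of 2. Indeed P(n) + 1 = 2(P(n-1) + 1) with P(1) + 1 = 2, so P(n) + 1 = 2ⁿ and P(n) = 2ⁿ - 1.
Hence P(10) = 2^10 - 1 = 1024 - 1 = 1023.

P(n) = 2P(n-1) + 1, P(1) = 1; P(10) = 1023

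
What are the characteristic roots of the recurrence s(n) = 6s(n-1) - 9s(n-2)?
Substitute s(n) = rⁿ and divide through by rⁿ⁻²: r² - 6r + 9 = 0
Factor: (r - 3)² = 0, so r = 3 (double root).
General solution: s(n) = (A + Bn)·3ⁿ

Characteristic: r² - 6r + 9 = 0, Roots: r = 3 (double root)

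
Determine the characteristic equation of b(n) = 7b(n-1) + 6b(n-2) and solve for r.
Substitute b(n) = rⁿ and divide through by rⁿ⁻²: r² - 7r - 6 = 0
Discriminant: 7² + 4·6 = 73, not a perfect square, so by the quadratic formula r = (7 ± √73)/2.
General solution: b(n) = A·r₁ⁿ + B·r₂ⁿ where r₁,r₂ = (7 ± √73)/2

Characteristic: r² - 7r - 6 = 0, Roots: r = (7 ± √73)/2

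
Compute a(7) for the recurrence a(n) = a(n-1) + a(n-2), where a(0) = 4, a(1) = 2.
Computing the sequence terms:
4, 2, 6, 8, 14, 22, 36, 58

58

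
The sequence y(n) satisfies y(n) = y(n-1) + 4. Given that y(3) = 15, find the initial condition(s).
y(3) = y(0) + 3·4, so y(0) = 15 - 12 = 3.

y(0) = 3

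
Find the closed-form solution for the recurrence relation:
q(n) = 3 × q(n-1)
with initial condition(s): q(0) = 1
Recurrence: q(n) = 3 × q(n-1), initial: q(0) = 1.
Each term is 3 times the previous, so this is geometric with ratio 3. After n steps: q(n) = q(0)·3ⁿ = 3ⁿ.

q(n) = 3ⁿ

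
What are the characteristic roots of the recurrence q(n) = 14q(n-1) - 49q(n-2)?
Substitute q(n) = rⁿ and divide through by rⁿ⁻²: r² - 14r + 49 = 0
Factor: (r - 7)² = 0, so r = 7 (double root).
General solution: q(n) = (A + Bn)·7ⁿ

Characteristic: r² - 14r + 49 = 0, Roots: r = 7 (double root)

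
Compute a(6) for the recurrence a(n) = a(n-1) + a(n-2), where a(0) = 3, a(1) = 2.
Computing the sequence terms:
3, 2, 5, 7, 12, 19, 31

31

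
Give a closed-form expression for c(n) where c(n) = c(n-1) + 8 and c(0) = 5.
Recurrence: c(n) = c(n-1) + 8, initial: c(0) = 5.
Each step adds 8, so c(n) = c(0) + 8n = 8n + 5.

c(n) = 8n + 5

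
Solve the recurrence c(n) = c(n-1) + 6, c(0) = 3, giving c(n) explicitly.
Recurrence: c(n) = c(n-1) + 6, initial: c(0) = 3.
Each step adds 6, so c(n) = c(0) + 6n = 6n + 3.

c(n) = 6n + 3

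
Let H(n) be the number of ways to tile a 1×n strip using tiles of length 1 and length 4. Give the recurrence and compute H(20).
Condition on the last tile: it has length 1 (leaving a 1×(n-1) strip) or length 4 (leaving a 1×(n-4) strip), so H(n) = H(n-1) + H(n-4) (order-4 linear recurrence).
For 0 ≤ i < 4 only unit tiles fit, so H(i) = 1.
Iterating the recurrence: H(4) = 2, H(5) = 3, H(6) = 4, H(7) = 5, H(8) = 7, H(9) = 10, H(10) = 14, H(11) = 19, H(12) = 26, H(13) = 36, H(14) = 50, H(15) = 69, H(16) = 95, H(17) = 131, H(18) = 181, H(19) = 250, H(20) = 345.

H(n) = H(n-1) + H(n-4), with H(i) = 1 for 0 ≤ i < 4; H(20) = 345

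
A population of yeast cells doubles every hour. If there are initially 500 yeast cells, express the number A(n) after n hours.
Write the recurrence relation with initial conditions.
Each hour multiplies the count by 2, so the count after n hours depends only on the count after n-1 hours: A(n) = 2 × A(n-1). The starting count gives A(0) = 500.
Unrolling n times gives the closed form A(n) = 500 × 2ⁿ.

A(n) = 2 × A(n-1), A(0) = 500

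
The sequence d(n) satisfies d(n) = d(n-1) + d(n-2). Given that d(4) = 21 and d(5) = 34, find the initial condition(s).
Work backwards using d(k) = d(k+2) - d(k+1):
d(3) = d(5) - d(4) = 34 - 21 = 13
d(2) = d(4) - d(3) = 21 - 13 = 8
d(1) = d(3) - d(2) = 13 - 8 = 5
d(0) = d(2) - d(1) = 8 - 5 = 3

d(0) = 3, d(1) = 5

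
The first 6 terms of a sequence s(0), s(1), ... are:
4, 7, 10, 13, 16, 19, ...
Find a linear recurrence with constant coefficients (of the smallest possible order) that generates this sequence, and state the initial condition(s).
Look for the lowest-order linear relation among consecutive terms.
Observation: consecutive differences are constant (= 3).
Check at n=2: 1·7 + 3 = 10. ✓

s(n) = s(n-1) + 3, s(0) = 4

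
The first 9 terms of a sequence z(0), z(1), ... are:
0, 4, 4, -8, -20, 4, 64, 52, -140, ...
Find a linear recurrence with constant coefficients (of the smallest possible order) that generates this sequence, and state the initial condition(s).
Look for the lowest-order linear relation among consecutive terms.
Observation: z(n) - 1·z(n-1) - (-3)·z(n-2) = 0 holds for the shown terms, and no order-1 relation z(n) = α·z(n-1) + β fits.
Check at n=3: 1·4 + (-3)·4 = -8. ✓

z(n) = z(n-1) - 3z(n-2), z(0) = 0, z(1) = 4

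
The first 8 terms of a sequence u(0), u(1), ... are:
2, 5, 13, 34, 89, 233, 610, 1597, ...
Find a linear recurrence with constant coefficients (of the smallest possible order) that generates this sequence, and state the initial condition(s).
Look for the lowest-order linear relation among consecutive terms.
Observation: u(n) - 3·u(n-1) - (-1)·u(n-2) = 0 holds for the shown terms, and no order-1 relation u(n) = α·u(n-1) + β fits.
Check at n=3: 3·13 + (-1)·5 = 34. ✓

u(n) = 3u(n-1) - u(n-2), u(0) = 2, u(1) = 5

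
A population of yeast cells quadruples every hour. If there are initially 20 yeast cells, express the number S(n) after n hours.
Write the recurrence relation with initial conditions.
Each hour multiplies the count by 4, so the count after n hours depends only on the count after n-1 hours: S(n) = 4 × S(n-1). The starting count gives S(0) = 20.
Unrolling n times gives the closed form S(n) = 20 × 4ⁿ.

S(n) = 4 × S(n-1), S(0) = 20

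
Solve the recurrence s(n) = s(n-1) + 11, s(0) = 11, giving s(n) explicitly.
Recurrence: s(n) = s(n-1) + 11, initial: s(0) = 11.
Each step adds 11, so s(n) = s(0) + 11n = 11n + 11.

s(n) = 11n + 11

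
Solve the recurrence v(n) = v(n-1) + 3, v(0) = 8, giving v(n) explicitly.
Recurrence: v(n) = v(n-1) + 3, initial: v(0) = 8.
Each step adds 3, so v(n) = v(0) + 3n = 3n + 8.

v(n) = 3n + 8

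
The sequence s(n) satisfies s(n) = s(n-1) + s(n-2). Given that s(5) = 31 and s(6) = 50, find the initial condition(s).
Work backwards using s(k) = s(k+2) - s(k+1):
s(4) = s(6) - s(5) = 50 - 31 = 19
s(3) = s(5) - s(4) = 31 - 19 = 12
s(2) = s(4) - s(3) = 19 - 12 = 7
s(1) = s(3) - s(2) = 12 - 7 = 5
s(0) = s(2) - s(1) = 7 - 5 = 2

s(0) = 2, s(1) = 5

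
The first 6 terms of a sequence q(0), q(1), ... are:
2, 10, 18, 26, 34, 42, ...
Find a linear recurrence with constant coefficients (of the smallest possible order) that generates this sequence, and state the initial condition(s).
Look for the lowest-order linear relation among consecutive terms.
Observation: consecutive differences are constant (= 8).
Check at n=2: 1·10 + 8 = 18. ✓

q(n) = q(n-1) + 8, q(0) = 2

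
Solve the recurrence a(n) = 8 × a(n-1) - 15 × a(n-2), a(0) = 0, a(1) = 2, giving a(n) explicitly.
Recurrence: a(n) = 8 × a(n-1) - 15 × a(n-2), initial: a(0) = 0, a(1) = 2.
Characteristic equation: r² - 8r + 15 = 0, which factors as (r - 5)(r - 3) = 0, so r = 5, 3. General solution a(n) = A·5ⁿ + B·3ⁿ. From a(0) = 0: A + B = 0. From a(1) = 2: 5A + 3B = 2. Solving gives A = 1, B = -1.

a(n) = 5ⁿ - 3ⁿ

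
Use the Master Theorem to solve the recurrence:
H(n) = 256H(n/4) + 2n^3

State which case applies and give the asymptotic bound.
Master Theorem template: H(n) = a·H(n/b) + f(n).
Here: a=256, b=4, f(n)=2n^3
Compute log_b(a) = log_4(256) = 4.
f(n) = 2n^3 = O(n^(4-ε)) with ε = 1. Case 1: H(n) = Θ(n^log_b(a)) = Θ(n^4).

Case 1: H(n) = Θ(n^4)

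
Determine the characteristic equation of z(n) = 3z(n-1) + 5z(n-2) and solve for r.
Substitute z(n) = rⁿ and divide through by rⁿ⁻²: r² - 3r - 5 = 0
Discriminant: 3² + 4·5 = 29, not a perfect square, so by the quadratic formula r = (3 ± √29)/2.
General solution: z(n) = A·r₁ⁿ + B·r₂ⁿ where r₁,r₂ = (3 ± √29)/2

Characteristic: r² - 3r - 5 = 0, Roots: r = (3 ± √29)/2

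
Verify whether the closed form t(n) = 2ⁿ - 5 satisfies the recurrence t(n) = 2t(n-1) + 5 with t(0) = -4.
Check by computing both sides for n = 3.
From the recurrence with t(0) = -4:
  t(0) = -4, t(1) = -3, t(2) = -1, t(3) = 3
  so the recurrence gives t(3) = 3.
From the proposed closed form t(n) = 2ⁿ - 5:
  t(3) = 3.
Both sides give 3 at n = 3, and the initial condition(s) match, so the closed form is consistent.

Yes, the closed form is correct.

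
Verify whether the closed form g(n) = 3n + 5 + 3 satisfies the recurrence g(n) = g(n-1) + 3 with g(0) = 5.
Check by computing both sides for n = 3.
From the recurrence with g(0) = 5:
  g(0) = 5, g(1) = 8, g(2) = 11, g(3) = 14
  so the recurrence gives g(3) = 14.
From the proposed closed form g(n) = 3n + 5 + 3:
  g(3) = 17.
The recurrence gives 14 but the closed form gives 17, so the closed form does not satisfy the recurrence.

No, the closed form is incorrect.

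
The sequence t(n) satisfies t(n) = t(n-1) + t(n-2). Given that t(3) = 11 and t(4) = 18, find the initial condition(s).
Work backwards using t(k) = t(k+2) - t(k+1):
t(2) = t(4) - t(3) = 18 - 11 = 7
t(1) = t(3) - t(2) = 11 - 7 = 4
t(0) = t(2) - t(1) = 7 - 4 = 3

t(0) = 3, t(1) = 4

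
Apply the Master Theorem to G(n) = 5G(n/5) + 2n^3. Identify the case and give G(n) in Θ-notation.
Master Theorem template: G(n) = a·G(n/b) + f(n).
Here: a=5, b=5, f(n)=2n^3
Compute log_b(a) = log_5(5) = 1.
f(n) = 2n^3 = Ω(n^(1+ε)) with ε = 2, and the regularity condition holds (a·f(n/b) = (a/b^3)·f(n) with a/b^3 = 5^-2 < 1). Case 3: G(n) = Θ(f(n)) = Θ(n^3).

Case 3: G(n) = Θ(n^3)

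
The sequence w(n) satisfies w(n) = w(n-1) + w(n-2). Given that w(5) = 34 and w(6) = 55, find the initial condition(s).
Work backwards using w(k) = w(k+2) - w(k+1):
w(4) = w(6) - w(5) = 55 - 34 = 21
w(3) = w(5) - w(4) = 34 - 21 = 13
w(2) = w(4) - w(3) = 21 - 13 = 8
w(1) = w(3) - w(2) = 13 - 8 = 5
w(0) = w(2) - w(1) = 8 - 5 = 3

w(0) = 3, w(1) = 5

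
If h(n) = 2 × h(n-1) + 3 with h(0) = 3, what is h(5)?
Computing step by step:
h(0) = 3
h(1) = 2 × 3 + 3 = 9
h(2) = 2 × 9 + 3 = 21
h(3) = 2 × 21 + 3 = 45
h(4) = 2 × 45 + 3 = 93
h(5) = 2 × 93 + 3 = 189

189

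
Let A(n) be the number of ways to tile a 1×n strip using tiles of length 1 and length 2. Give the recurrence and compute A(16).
Condition on the last tile: it has length 1 (leaving a 1×(n-1) strip) or length 2 (leaving a 1×(n-2) strip), so A(n) = A(n-1) + A(n-2) (order-2 linear recurrence).
For 0 ≤ i < 2 only unit tiles fit, so A(i) = 1.
Iterating the recurrence: A(2) = 2, A(3) = 3, A(4) = 5, A(5) = 8, A(6) = 13, A(7) = 21, A(8) = 34, A(9) = 55, A(10) = 89, A(11) = 144, A(12) = 233, A(13) = 377, A(14) = 610, A(15) = 987, A(16) = 1597.

A(n) = A(n-1) + A(n-2), with A(i) = 1 for 0 ≤ i < 2; A(16) = 1597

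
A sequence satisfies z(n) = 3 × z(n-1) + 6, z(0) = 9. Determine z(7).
Computing step by step:
z(0) = 9
z(1) = 3 × 9 + 6 = 33
z(2) = 3 × 33 + 6 = 105
z(3) = 3 × 105 + 6 = 321
z(4) = 3 × 321 + 6 = 969
z(5) = 3 × 969 + 6 = 2913
z(6) = 3 × 2913 + 6 = 8745
z(7) = 3 × 8745 + 6 = 26241

26241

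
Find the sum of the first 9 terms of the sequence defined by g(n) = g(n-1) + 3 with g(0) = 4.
Computing the sequence terms: 4, 7, 10, 13, 16, 19, 22, 25, 28
Adding these values together:

144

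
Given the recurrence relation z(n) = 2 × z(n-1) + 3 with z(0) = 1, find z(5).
Computing step by step:
z(0) = 1
z(1) = 2 × 1 + 3 = 5
z(2) = 2 × 5 + 3 = 13
z(3) = 2 × 13 + 3 = 29
z(4) = 2 × 29 + 3 = 61
z(5) = 2 × 61 + 3 = 125

125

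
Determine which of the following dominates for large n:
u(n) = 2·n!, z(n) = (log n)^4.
Comparing growth rates:
Growth-rate hierarchy: log n ≺ any polynomial ≺ any exponential cⁿ (c>1) ≺ n! ≺ nⁿ.
factorial dominates polylogarithmic (log n)^4 asymptotically.

u(n) grows faster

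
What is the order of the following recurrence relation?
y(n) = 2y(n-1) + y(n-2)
The order is the largest lag k for which y(n-k) appears. Here the deepest term is y(n-2), so the order is 2.

Order 2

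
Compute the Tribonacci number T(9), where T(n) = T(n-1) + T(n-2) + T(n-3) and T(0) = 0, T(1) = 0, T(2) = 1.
Computing the sequence terms:
0, 0, 1, 1, 2, 4, 7, 13, 24, 44

44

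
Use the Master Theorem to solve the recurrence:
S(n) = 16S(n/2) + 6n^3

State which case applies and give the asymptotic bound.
Master Theorem template: S(n) = a·S(n/b) + f(n).
Here: a=16, b=2, f(n)=6n^3
Compute log_b(a) = log_2(16) = 4.
f(n) = 6n^3 = O(n^(4-ε)) with ε = 1. Case 1: S(n) = Θ(n^log_b(a)) = Θ(n^4).

Case 1: S(n) = Θ(n^4)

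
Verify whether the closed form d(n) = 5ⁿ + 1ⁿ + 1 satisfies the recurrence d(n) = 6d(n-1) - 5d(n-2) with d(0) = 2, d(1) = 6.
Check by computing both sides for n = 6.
From the recurrence with d(0) = 2, d(1) = 6:
  d(0) = 2, d(1) = 6, d(2) = 26, d(3) = 126, d(4) = 626, d(5) = 3126, d(6) = 15626
  so the recurrence gives d(6) = 15626.
From the proposed closed form d(n) = 5ⁿ + 1ⁿ + 1:
  d(6) = 15627.
The recurrence gives 15626 but the closed form gives 15627, so the closed form does not satisfy the recurrence.

No, the closed form is incorrect.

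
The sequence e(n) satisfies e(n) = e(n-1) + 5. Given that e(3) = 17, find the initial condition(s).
e(3) = e(0) + 3·5, so e(0) = 17 - 15 = 2.

e(0) = 2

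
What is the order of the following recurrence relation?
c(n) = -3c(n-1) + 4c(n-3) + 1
The order is the largest lag k for which c(n-k) appears. Here the deepest term is c(n-3) (the 1 term is non-homogeneous and does not affect the order), so the order is 3.

Order 3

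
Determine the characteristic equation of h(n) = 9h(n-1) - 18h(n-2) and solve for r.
Substitute h(n) = rⁿ and divide through by rⁿ⁻²: r² - 9r + 18 = 0
Factor: (r - 3)(r - 6) = 0, so r = 3, 6.
General solution: h(n) = A·3ⁿ + B·6ⁿ

Characteristic: r² - 9r + 18 = 0, Roots: r = 3, 6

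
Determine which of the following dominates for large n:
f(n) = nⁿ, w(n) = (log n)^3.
Comparing growth rates:
Growth-rate hierarchy: log n ≺ any polynomial ≺ any exponential cⁿ (c>1) ≺ n! ≺ nⁿ.
super-exponential nⁿ dominates polylogarithmic (log n)^3 asymptotically.

f(n) grows faster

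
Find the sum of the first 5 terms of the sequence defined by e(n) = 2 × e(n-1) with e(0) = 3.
Computing the sequence terms: 3, 6, 12, 24, 48
Adding these values together:

93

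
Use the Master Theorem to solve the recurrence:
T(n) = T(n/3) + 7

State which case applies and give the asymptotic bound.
Master Theorem template: T(n) = a·T(n/b) + f(n).
Here: a=1, b=3, f(n)=7
Compute log_b(a) = log_3(1) = 0.
f(n) = 7 = Θ(1). Case 2: T(n) = Θ(log n).

Case 2: T(n) = Θ(log n)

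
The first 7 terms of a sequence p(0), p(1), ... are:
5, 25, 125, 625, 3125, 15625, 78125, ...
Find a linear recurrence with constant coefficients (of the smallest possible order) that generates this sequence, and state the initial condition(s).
Look for the lowest-order linear relation among consecutive terms.
Observation: each term is 5× the previous.
Check at n=2: 5·25 = 125. ✓

p(n) = 5 × p(n-1), p(0) = 5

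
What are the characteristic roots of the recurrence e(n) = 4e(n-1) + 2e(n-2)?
Substitute e(n) = rⁿ and divide through by rⁿ⁻²: r² - 4r - 2 = 0
Discriminant: 4² + 4·2 = 24, not a perfect square, so by the quadratic formula r = (4 ± √24)/2.
General solution: e(n) = A·r₁ⁿ + B·r₂ⁿ where r₁,r₂ = (4 ± √24)/2

Characteristic: r² - 4r - 2 = 0, Roots: r = (4 ± √24)/2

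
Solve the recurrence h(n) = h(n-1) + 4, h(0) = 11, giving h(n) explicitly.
Recurrence: h(n) = h(n-1) + 4, initial: h(0) = 11.
Each step adds 4, so h(n) = h(0) + 4n = 4n + 11.

h(n) = 4n + 11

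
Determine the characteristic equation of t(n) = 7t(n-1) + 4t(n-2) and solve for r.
Substitute t(n) = rⁿ and divide through by rⁿ⁻²: r² - 7r - 4 = 0
Discriminant: 7² + 4·4 = 65, not a perfect square, so by the quadratic formula r = (7 ± √65)/2.
General solution: t(n) = A·r₁ⁿ + B·r₂ⁿ where r₁,r₂ = (7 ± √65)/2

Characteristic: r² - 7r - 4 = 0, Roots: r = (7 ± √65)/2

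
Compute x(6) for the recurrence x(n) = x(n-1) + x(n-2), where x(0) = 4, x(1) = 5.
Computing the sequence terms:
4, 5, 9, 14, 23, 37, 60

60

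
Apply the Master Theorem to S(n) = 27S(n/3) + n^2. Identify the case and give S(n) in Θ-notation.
Master Theorem template: S(n) = a·S(n/b) + f(n).
Here: a=27, b=3, f(n)=n^2
Compute log_b(a) = log_3(27) = 3.
f(n) = n^2 = O(n^(3-ε)) with ε = 1. Case 1: S(n) = Θ(n^log_b(a)) = Θ(n^3).

Case 1: S(n) = Θ(n^3)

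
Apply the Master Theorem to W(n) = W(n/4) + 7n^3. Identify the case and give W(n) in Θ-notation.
Master Theorem template: W(n) = a·W(n/b) + f(n).
Here: a=1, b=4, f(n)=7n^3
Compute log_b(a) = log_4(1) = 0.
f(n) = 7n^3 = Ω(n^(0+ε)) with ε = 3, and the regularity condition holds (a·f(n/b) = (a/b^3)·f(n) with a/b^3 = 4^-3 < 1). Case 3: W(n) = Θ(f(n)) = Θ(n^3).

Case 3: W(n) = Θ(n^3)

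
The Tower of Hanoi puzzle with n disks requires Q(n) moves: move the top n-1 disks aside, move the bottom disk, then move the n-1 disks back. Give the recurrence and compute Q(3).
Moving n disks = move the top n-1 disks aside (Q(n-1) moves) + move the largest disk (1 move) + move the n-1 disks back on top (Q(n-1) moves), so Q(n) = 2Q(n-1) + 1, with Q(1) = 1 (a single disk takes one move).
First terms: 1, 3, 7, … — each is one less than a power of 2. Indeed Q(n) + 1 = 2(Q(n-1) + 1) with Q(1) + 1 = 2, so Q(n) + 1 = 2ⁿ and Q(n) = 2ⁿ - 1.
Hence Q(3) = 2^3 - 1 = 8 - 1 = 7.

Q(n) = 2Q(n-1) + 1, Q(1) = 1; Q(3) = 7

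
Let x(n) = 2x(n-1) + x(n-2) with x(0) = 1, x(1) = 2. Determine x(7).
Computing the sequence terms:
1, 2, 5, 12, 29, 70, 169, 408

408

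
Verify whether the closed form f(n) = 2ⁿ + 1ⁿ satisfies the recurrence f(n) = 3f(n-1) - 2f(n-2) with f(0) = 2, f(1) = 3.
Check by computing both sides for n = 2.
From the recurrence with f(0) = 2, f(1) = 3:
  f(0) = 2, f(1) = 3, f(2) = 5
  so the recurrence gives f(2) = 5.
From the proposed closed form f(n) = 2ⁿ + 1ⁿ:
  f(2) = 5.
Both sides give 5 at n = 2, and the initial condition(s) match, so the closed form is consistent.

Yes, the closed form is correct.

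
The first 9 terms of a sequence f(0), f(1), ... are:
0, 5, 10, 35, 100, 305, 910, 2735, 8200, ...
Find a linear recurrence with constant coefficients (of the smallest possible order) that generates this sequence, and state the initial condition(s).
Look for the lowest-order linear relation among consecutive terms.
Observation: f(n) - 2·f(n-1) - (3)·f(n-2) = 0 holds for the shown terms, and no order-1 relation f(n) = α·f(n-1) + β fits.
Check at n=3: 2·10 + (3)·5 = 35. ✓

f(n) = 2f(n-1) + 3f(n-2), f(0) = 0, f(1) = 5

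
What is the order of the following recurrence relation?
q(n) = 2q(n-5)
The order is the largest lag k for which q(n-k) appears. Here the deepest term is q(n-5), so the order is 5.

Order 5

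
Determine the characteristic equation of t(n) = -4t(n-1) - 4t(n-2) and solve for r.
Substitute t(n) = rⁿ and divide through by rⁿ⁻²: r² + 4r + 4 = 0
Factor: (r + 2)² = 0, so r = -2 (double root).
General solution: t(n) = (A + Bn)·(-2)ⁿ

Characteristic: r² + 4r + 4 = 0, Roots: r = -2 (double root)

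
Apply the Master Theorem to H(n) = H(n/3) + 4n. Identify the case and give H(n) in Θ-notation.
Master Theorem template: H(n) = a·H(n/b) + f(n).
Here: a=1, b=3, f(n)=4n
Compute log_b(a) = log_3(1) = 0.
f(n) = 4n = Ω(n^(0+ε)) with ε = 1, and the regularity condition holds (a·f(n/b) = (a/b^1)·f(n) with a/b^1 = 3^-1 < 1). Case 3: H(n) = Θ(f(n)) = Θ(n).

Case 3: H(n) = Θ(n)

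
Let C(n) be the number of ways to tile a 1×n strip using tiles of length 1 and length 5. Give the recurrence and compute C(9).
Condition on the last tile: it has length 1 (leaving a 1×(n-1) strip) or length 5 (leaving a 1×(n-5) strip), so C(n) = C(n-1) + C(n-5) (order-5 linear recurrence).
For 0 ≤ i < 5 only unit tiles fit, so C(i) = 1.
Iterating the recurrence: C(5) = 2, C(6) = 3, C(7) = 4, C(8) = 5, C(9) = 6.

C(n) = C(n-1) + C(n-5), with C(i) = 1 for 0 ≤ i < 5; C(9) = 6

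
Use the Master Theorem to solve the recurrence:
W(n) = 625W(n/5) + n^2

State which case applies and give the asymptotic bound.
Master Theorem template: W(n) = a·W(n/b) + f(n).
Here: a=625, b=5, f(n)=n^2
Compute log_b(a) = log_5(625) = 4.
f(n) = n^2 = O(n^(4-ε)) with ε = 2. Case 1: W(n) = Θ(n^log_b(a)) = Θ(n^4).

Case 1: W(n) = Θ(n^4)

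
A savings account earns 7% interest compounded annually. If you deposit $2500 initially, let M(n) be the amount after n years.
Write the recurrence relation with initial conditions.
Each year the balance grows by 7%, i.e. is multiplied by 1 + 7/100 = 1.07, so M(n) = 1.07 × M(n-1). The initial deposit gives M(0) = 2500.
Unrolling gives the closed form M(n) = 2500 × (1.07)ⁿ.

M(n) = 1.07 × M(n-1), M(0) = 2500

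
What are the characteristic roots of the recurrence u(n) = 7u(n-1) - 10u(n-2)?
Substitute u(n) = rⁿ and divide through by rⁿ⁻²: r² - 7r + 10 = 0
Factor: (r - 5)(r - 2) = 0, so r = 5, 2.
General solution: u(n) = A·5ⁿ + B·2ⁿ

Characteristic: r² - 7r + 10 = 0, Roots: r = 5, 2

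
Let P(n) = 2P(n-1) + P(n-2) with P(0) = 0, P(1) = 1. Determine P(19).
Computing the sequence terms:
0, 1, 2, 5, 12, 29, 70, 169, 408, 985, 2378, 5741, 13860, 33461, 80782, 195025, 470832, 1136689, 2744210, 6625109

6625109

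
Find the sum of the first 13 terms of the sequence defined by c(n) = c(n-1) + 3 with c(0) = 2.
Computing the sequence terms: 2, 5, 8, 11, 14, 17, 20, 23, 26, 29, 32, 35, 38
Adding these values together:

260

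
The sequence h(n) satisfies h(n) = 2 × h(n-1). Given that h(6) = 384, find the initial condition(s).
In general h(n) = 2ⁿ · h(0). At n = 6: h(0) = h(6) / 2^6 = 384 / 64 = 6.

h(0) = 6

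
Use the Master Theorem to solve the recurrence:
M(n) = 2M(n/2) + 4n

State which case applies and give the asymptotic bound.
Master Theorem template: M(n) = a·M(n/b) + f(n).
Here: a=2, b=2, f(n)=4n
Compute log_b(a) = log_2(2) = 1.
f(n) = 4n = Θ(n). Case 2: M(n) = Θ(n log n).

Case 2: M(n) = Θ(n log n)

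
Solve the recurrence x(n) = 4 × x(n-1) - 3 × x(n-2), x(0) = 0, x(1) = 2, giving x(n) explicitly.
Recurrence: x(n) = 4 × x(n-1) - 3 × x(n-2), initial: x(0) = 0, x(1) = 2.
Characteristic equation: r² - 4r + 3 = 0, which factors as (r - 3)(r - 1) = 0, so r = 3, 1. General solution x(n) = A·3ⁿ + B·1ⁿ. From x(0) = 0: A + B = 0. From x(1) = 2: 3A + 1B = 2. Solving gives A = 1, B = -1.

x(n) = 3ⁿ - 1ⁿ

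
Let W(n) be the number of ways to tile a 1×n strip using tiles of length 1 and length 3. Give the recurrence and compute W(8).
Condition on the last tile: it has length 1 (leaving a 1×(n-1) strip) or length 3 (leaving a 1×(n-3) strip), so W(n) = W(n-1) + W(n-3) (order-3 linear recurrence).
For 0 ≤ i < 3 only unit tiles fit, so W(i) = 1.
Iterating the recurrence: W(3) = 2, W(4) = 3, W(5) = 4, W(6) = 6, W(7) = 9, W(8) = 13.

W(n) = W(n-1) + W(n-3), with W(i) = 1 for 0 ≤ i < 3; W(8) = 13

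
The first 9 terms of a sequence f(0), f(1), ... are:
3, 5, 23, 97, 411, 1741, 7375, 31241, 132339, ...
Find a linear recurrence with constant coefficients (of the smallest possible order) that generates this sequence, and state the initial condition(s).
Look for the lowest-order linear relation among consecutive terms.
Observation: f(n) - 4·f(n-1) - (1)·f(n-2) = 0 holds for the shown terms, and no order-1 relation f(n) = α·f(n-1) + β fits.
Check at n=3: 4·23 + (1)·5 = 97. ✓

f(n) = 4f(n-1) + f(n-2), f(0) = 3, f(1) = 5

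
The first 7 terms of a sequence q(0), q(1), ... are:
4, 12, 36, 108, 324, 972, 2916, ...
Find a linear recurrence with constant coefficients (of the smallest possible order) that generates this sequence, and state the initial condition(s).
Look for the lowest-order linear relation among consecutive terms.
Observation: each term is 3× the previous.
Check at n=2: 3·12 = 36. ✓

q(n) = 3 × q(n-1), q(0) = 4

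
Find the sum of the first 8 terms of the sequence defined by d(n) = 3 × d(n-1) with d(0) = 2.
Computing the sequence terms: 2, 6, 18, 54, 162, 486, 1458, 4374
Adding these values together:

6560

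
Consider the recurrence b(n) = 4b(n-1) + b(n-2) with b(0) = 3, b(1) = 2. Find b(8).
Computing the sequence terms:
3, 2, 11, 46, 195, 826, 3499, 14822, 62787

62787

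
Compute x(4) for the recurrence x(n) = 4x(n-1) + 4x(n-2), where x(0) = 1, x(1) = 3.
Computing the sequence terms:
1, 3, 16, 76, 368

368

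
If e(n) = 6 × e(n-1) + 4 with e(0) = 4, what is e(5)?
Computing step by step:
e(0) = 4
e(1) = 6 × 4 + 4 = 28
e(2) = 6 × 28 + 4 = 172
e(3) = 6 × 172 + 4 = 1036
e(4) = 6 × 1036 + 4 = 6220
e(5) = 6 × 6220 + 4 = 37324

37324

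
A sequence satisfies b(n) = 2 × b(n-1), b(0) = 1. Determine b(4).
Computing step by step:
b(0) = 1
b(1) = 2 × 1 = 2
b(2) = 2 × 2 = 4
b(3) = 2 × 4 = 8
b(4) = 2 × 8 = 16

16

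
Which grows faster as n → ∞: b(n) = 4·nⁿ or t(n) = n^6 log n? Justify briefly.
Comparing growth rates:
Growth-rate hierarchy: log n ≺ any polynomial ≺ any exponential cⁿ (c>1) ≺ n! ≺ nⁿ.
super-exponential nⁿ dominates polynomial degree 6 (with log factor) asymptotically.

b(n) grows faster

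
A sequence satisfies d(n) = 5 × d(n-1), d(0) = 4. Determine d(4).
Computing step by step:
d(0) = 4
d(1) = 5 × 4 = 20
d(2) = 5 × 20 = 100
d(3) = 5 × 100 = 500
d(4) = 5 × 500 = 2500

2500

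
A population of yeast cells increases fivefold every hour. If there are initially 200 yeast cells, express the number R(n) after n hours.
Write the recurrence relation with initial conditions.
Each hour multiplies the count by 5, so the count after n hours depends only on the count after n-1 hours: R(n) = 5 × R(n-1). The starting count gives R(0) = 200.
Unrolling n times gives the closed form R(n) = 200 × 5ⁿ.

R(n) = 5 × R(n-1), R(0) = 200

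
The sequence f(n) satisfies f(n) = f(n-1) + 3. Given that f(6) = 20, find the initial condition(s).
f(6) = f(0) + 6·3, so f(0) = 20 - 18 = 2.

f(0) = 2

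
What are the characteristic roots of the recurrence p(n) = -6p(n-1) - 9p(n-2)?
Substitute p(n) = rⁿ and divide through by rⁿ⁻²: r² + 6r + 9 = 0
Factor: (r + 3)² = 0, so r = -3 (double root).
General solution: p(n) = (A + Bn)·(-3)ⁿ

Characteristic: r² + 6r + 9 = 0, Roots: r = -3 (double root)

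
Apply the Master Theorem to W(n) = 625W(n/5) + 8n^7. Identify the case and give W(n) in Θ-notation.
Master Theorem template: W(n) = a·W(n/b) + f(n).
Here: a=625, b=5, f(n)=8n^7
Compute log_b(a) = log_5(625) = 4.
f(n) = 8n^7 = Ω(n^(4+ε)) with ε = 3, and the regularity condition holds (a·f(n/b) = (a/b^7)·f(n) with a/b^7 = 5^-3 < 1). Case 3: W(n) = Θ(f(n)) = Θ(n^7).

Case 3: W(n) = Θ(n^7)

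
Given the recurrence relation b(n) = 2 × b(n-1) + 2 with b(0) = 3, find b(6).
Computing step by step:
b(0) = 3
b(1) = 2 × 3 + 2 = 8
b(2) = 2 × 8 + 2 = 18
b(3) = 2 × 18 + 2 = 38
b(4) = 2 × 38 + 2 = 78
b(5) = 2 × 78 + 2 = 158
b(6) = 2 × 158 + 2 = 318

318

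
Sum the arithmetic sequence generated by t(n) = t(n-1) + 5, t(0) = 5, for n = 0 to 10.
Computing the sequence terms: 5, 10, 15, 20, 25, 30, 35, 40, 45, 50, 55
Adding these values together:

330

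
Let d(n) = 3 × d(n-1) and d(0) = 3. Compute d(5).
Computing step by step:
d(0) = 3
d(1) = 3 × 3 = 9
d(2) = 3 × 9 = 27
d(3) = 3 × 27 = 81
d(4) = 3 × 81 = 243
d(5) = 3 × 243 = 729

729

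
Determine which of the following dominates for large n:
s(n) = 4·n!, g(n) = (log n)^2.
Comparing growth rates:
Growth-rate hierarchy: log n ≺ any polynomial ≺ any exponential cⁿ (c>1) ≺ n! ≺ nⁿ.
factorial dominates polylogarithmic (log n)^2 asymptotically.

s(n) grows faster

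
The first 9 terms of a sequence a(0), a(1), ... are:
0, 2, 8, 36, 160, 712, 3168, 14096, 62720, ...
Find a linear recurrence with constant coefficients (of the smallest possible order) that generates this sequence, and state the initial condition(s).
Look for the lowest-order linear relation among consecutive terms.
Observation: a(n) - 4·a(n-1) - (2)·a(n-2) = 0 holds for the shown terms, and no order-1 relation a(n) = α·a(n-1) + β fits.
Check at n=3: 4·8 + (2)·2 = 36. ✓

a(n) = 4a(n-1) + 2a(n-2), a(0) = 0, a(1) = 2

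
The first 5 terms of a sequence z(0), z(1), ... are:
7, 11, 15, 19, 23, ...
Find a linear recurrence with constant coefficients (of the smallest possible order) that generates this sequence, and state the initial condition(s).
Look for the lowest-order linear relation among consecutive terms.
Observation: consecutive differences are constant (= 4).
Check at n=2: 1·11 + 4 = 15. ✓

z(n) = z(n-1) + 4, z(0) = 7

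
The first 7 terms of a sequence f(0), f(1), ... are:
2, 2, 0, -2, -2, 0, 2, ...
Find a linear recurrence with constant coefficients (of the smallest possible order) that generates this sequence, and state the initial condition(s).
Look for the lowest-order linear relation among consecutive terms.
Observation: f(n) - 1·f(n-1) - (-1)·f(n-2) = 0 holds for the shown terms, and no order-1 relation f(n) = α·f(n-1) + β fits.
Check at n=3: 1·0 + (-1)·2 = -2. ✓

f(n) = f(n-1) - f(n-2), f(0) = 2, f(1) = 2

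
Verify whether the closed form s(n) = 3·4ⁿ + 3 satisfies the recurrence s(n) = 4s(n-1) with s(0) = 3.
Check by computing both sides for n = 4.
From the recurrence with s(0) = 3:
  s(0) = 3, s(1) = 12, s(2) = 48, s(3) = 192, s(4) = 768
  so the recurrence gives s(4) = 768.
From the proposed closed form s(n) = 3·4ⁿ + 3:
  s(4) = 771.
The recurrence gives 768 but the closed form gives 771, so the closed form does not satisfy the recurrence.

No, the closed form is incorrect.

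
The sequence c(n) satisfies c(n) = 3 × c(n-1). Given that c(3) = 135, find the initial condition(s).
In general c(n) = 3ⁿ · c(0). At n = 3: c(0) = c(3) / 3^3 = 135 / 27 = 5.

c(0) = 5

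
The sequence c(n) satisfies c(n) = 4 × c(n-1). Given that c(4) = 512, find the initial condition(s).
In general c(n) = 4ⁿ · c(0). At n = 4: c(0) = c(4) / 4^4 = 512 / 256 = 2.

c(0) = 2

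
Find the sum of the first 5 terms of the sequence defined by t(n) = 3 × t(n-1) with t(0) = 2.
Computing the sequence terms: 2, 6, 18, 54, 162
Adding these values together:

242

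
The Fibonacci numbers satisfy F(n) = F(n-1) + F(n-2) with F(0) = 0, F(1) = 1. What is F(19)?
Computing the sequence terms:
0, 1, 1, 2, 3, 5, 8, 13, 21, 34, 55, 89, 144, 233, 377, 610, 987, 1597, 2584, 4181

4181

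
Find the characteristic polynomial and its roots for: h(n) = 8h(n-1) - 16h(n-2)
Substitute h(n) = rⁿ and divide through by rⁿ⁻²: r² - 8r + 16 = 0
Factor: (r - 4)² = 0, so r = 4 (double root).
General solution: h(n) = (A + Bn)·4ⁿ

Characteristic: r² - 8r + 16 = 0, Roots: r = 4 (double root)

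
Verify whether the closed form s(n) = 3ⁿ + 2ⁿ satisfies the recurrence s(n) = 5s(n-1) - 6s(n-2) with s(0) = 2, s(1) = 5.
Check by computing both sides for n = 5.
From the recurrence with s(0) = 2, s(1) = 5:
  s(0) = 2, s(1) = 5, s(2) = 13, s(3) = 35, s(4) = 97, s(5) = 275
  so the recurrence gives s(5) = 275.
From the proposed closed form s(n) = 3ⁿ + 2ⁿ:
  s(5) = 275.
Both sides give 275 at n = 5, and the initial condition(s) match, so the closed form is consistent.

Yes, the closed form is correct.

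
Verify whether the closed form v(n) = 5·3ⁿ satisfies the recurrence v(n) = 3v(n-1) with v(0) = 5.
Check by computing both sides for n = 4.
From the recurrence with v(0) = 5:
  v(0) = 5, v(1) = 15, v(2) = 45, v(3) = 135, v(4) = 405
  so the recurrence gives v(4) = 405.
From the proposed closed form v(n) = 5·3ⁿ:
  v(4) = 405.
Both sides give 405 at n = 4, and the initial condition(s) match, so the closed form is consistent.

Yes, the closed form is correct.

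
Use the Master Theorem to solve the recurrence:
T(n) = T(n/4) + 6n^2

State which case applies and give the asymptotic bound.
Master Theorem template: T(n) = a·T(n/b) + f(n).
Here: a=1, b=4, f(n)=6n^2
Compute log_b(a) = log_4(1) = 0.
f(n) = 6n^2 = Ω(n^(0+ε)) with ε = 2, and the regularity condition holds (a·f(n/b) = (a/b^2)·f(n) with a/b^2 = 4^-2 < 1). Case 3: T(n) = Θ(f(n)) = Θ(n^2).

Case 3: T(n) = Θ(n^2)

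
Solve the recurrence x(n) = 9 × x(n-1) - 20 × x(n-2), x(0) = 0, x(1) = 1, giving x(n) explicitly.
Recurrence: x(n) = 9 × x(n-1) - 20 × x(n-2), initial: x(0) = 0, x(1) = 1.
Characteristic equation: r² - 9r + 20 = 0, which factors as (r - 5)(r - 4) = 0, so r = 5, 4. General solution x(n) = A·5ⁿ + B·4ⁿ. From x(0) = 0: A + B = 0. From x(1) = 1: 5A + 4B = 1. Solving gives A = 1, B = -1.

x(n) = 5ⁿ - 4ⁿ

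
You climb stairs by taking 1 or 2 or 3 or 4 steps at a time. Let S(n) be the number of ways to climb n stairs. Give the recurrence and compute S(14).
Condition on the size of the last step (1 to 4): before it there were n-1, …, n-4 stairs climbed, and these cases are disjoint, so S(n) = S(n-1) + S(n-2) + S(n-3) + S(n-4) (order-4 linear recurrence).
Initial conditions by direct count (compositions of i into parts ≤ 4): S(1) = 1; S(2) = 2; S(3) = 4; S(4) = 8.
Iterating the recurrence: S(5) = 15, S(6) = 29, S(7) = 56, S(8) = 108, S(9) = 208, S(10) = 401, S(11) = 773, S(12) = 1490, S(13) = 2872, S(14) = 5536.

S(n) = S(n-1) + S(n-2) + S(n-3) + S(n-4), S(1) = 1, S(2) = 2, S(3) = 4, S(4) = 8; S(14) = 5536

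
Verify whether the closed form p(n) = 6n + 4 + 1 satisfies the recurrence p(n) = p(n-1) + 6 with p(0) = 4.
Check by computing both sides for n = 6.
From the recurrence with p(0) = 4:
  p(0) = 4, p(1) = 10, p(2) = 16, p(3) = 22, p(4) = 28, p(5) = 34, p(6) = 40
  so the recurrence gives p(6) = 40.
From the proposed closed form p(n) = 6n + 4 + 1:
  p(6) = 41.
The recurrence gives 40 but the closed form gives 41, so the closed form does not satisfy the recurrence.

No, the closed form is incorrect.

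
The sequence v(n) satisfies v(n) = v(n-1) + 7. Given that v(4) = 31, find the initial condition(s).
v(4) = v(0) + 4·7, so v(0) = 31 - 28 = 3.

v(0) = 3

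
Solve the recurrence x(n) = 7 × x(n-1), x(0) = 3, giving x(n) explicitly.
Recurrence: x(n) = 7 × x(n-1), initial: x(0) = 3.
Each term is 7 times the previous, so this is geometric with ratio 7. After n steps: x(n) = x(0)·7ⁿ = 3·7ⁿ.

x(n) = 3·7ⁿ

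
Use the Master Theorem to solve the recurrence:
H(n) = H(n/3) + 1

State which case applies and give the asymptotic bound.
Master Theorem template: H(n) = a·H(n/b) + f(n).
Here: a=1, b=3, f(n)=1
Compute log_b(a) = log_3(1) = 0.
f(n) = 1 = Θ(1). Case 2: H(n) = Θ(log n).

Case 2: H(n) = Θ(log n)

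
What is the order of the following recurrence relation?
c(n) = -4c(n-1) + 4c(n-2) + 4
The order is the largest lag k for which c(n-k) appears. Here the deepest term is c(n-2) (the 4 term is non-homogeneous and does not affect the order), so the order is 2.

Order 2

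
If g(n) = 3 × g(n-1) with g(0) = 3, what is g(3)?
Computing step by step:
g(0) = 3
g(1) = 3 × 3 = 9
g(2) = 3 × 9 = 27
g(3) = 3 × 27 = 81

81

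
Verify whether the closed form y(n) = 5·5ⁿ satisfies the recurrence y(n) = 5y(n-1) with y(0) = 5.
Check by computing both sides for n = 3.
From the recurrence with y(0) = 5:
  y(0) = 5, y(1) = 25, y(2) = 125, y(3) = 625
  so the recurrence gives y(3) = 625.
From the proposed closed form y(n) = 5·5ⁿ:
  y(3) = 625.
Both sides give 625 at n = 3, and the initial condition(s) match, so the closed form is consistent.

Yes, the closed form is correct.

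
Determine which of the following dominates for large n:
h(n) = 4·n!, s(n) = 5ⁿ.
Comparing growth rates:
Growth-rate hierarchy: log n ≺ any polynomial ≺ any exponential cⁿ (c>1) ≺ n! ≺ nⁿ.
factorial dominates exponential base 5 asymptotically.

h(n) grows faster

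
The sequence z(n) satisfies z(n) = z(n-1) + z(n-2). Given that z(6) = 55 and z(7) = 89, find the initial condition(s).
Work backwards using z(k) = z(k+2) - z(k+1):
z(5) = z(7) - z(6) = 89 - 55 = 34
z(4) = z(6) - z(5) = 55 - 34 = 21
z(3) = z(5) - z(4) = 34 - 21 = 13
z(2) = z(4) - z(3) = 21 - 13 = 8
z(1) = z(3) - z(2) = 13 - 8 = 5
z(0) = z(2) - z(1) = 8 - 5 = 3

z(0) = 3, z(1) = 5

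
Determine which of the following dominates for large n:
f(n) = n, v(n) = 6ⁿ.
Comparing growth rates:
Growth-rate hierarchy: log n ≺ any polynomial ≺ any exponential cⁿ (c>1) ≺ n! ≺ nⁿ.
exponential base 6 dominates polynomial degree 1 asymptotically.

v(n) grows faster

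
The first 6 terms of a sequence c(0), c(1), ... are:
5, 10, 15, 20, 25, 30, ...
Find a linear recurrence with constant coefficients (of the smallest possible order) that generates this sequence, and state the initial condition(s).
Look for the lowest-order linear relation among consecutive terms.
Observation: consecutive differences are constant (= 5).
Check at n=2: 1·10 + 5 = 15. ✓

c(n) = c(n-1) + 5, c(0) = 5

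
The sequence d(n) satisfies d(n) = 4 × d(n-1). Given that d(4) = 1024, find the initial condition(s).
In general d(n) = 4ⁿ · d(0). At n = 4: d(0) = d(4) / 4^4 = 1024 / 256 = 4.

d(0) = 4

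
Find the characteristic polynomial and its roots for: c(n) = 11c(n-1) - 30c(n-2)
Substitute c(n) = rⁿ and divide through by rⁿ⁻²: r² - 11r + 30 = 0
Factor: (r - 5)(r - 6) = 0, so r = 5, 6.
General solution: c(n) = A·5ⁿ + B·6ⁿ

Characteristic: r² - 11r + 30 = 0, Roots: r = 5, 6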